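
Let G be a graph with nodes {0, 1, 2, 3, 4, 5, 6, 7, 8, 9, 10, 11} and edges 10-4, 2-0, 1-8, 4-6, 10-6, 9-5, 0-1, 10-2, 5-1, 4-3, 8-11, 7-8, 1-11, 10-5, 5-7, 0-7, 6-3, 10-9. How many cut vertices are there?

1

Removing 10 increases the component count from 1 to 2, so 10 is a cut vertex.
By contrast removing 0 leaves 1 component; it is not a cut vertex. No other vertex is a cut vertex either.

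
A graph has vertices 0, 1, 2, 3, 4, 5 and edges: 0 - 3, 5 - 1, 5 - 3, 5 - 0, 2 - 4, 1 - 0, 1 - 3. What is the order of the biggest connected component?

4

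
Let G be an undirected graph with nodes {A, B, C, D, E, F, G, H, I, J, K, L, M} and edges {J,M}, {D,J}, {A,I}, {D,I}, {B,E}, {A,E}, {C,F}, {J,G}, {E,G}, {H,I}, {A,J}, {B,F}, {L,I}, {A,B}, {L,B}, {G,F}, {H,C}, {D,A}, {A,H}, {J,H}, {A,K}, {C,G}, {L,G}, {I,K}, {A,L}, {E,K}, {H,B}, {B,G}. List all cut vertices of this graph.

Removing J increases the component count from 1 to 2, so J is a cut vertex.
By contrast removing E leaves 1 component; it is not a cut vertex. No other vertex is a cut vertex either.

J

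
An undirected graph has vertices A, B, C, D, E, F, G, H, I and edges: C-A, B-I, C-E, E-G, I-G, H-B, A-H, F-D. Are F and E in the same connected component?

No

The component containing F is {D, F}, and E is not in it.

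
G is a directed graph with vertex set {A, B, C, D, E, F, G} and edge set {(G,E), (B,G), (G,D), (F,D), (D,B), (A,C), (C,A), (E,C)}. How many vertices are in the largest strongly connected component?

3

{B, D, G} are all mutually reachable — one SCC of size 3.
{A, C} are all mutually reachable — one SCC of size 2.
{E} is an SCC by itself.
{F} is an SCC by itself.
The largest has 3 vertices.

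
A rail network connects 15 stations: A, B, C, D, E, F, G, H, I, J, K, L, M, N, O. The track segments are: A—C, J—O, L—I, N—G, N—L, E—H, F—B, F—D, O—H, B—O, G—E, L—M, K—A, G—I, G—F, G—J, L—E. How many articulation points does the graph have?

Removing A increases the component count from 2 to 3, so A is a cut vertex.
Removing F increases the component count from 2 to 3, so F is a cut vertex.
Removing L increases the component count from 2 to 3, so L is a cut vertex.
By contrast removing I leaves 2 components; it is not a cut vertex. No other vertex is a cut vertex either.

3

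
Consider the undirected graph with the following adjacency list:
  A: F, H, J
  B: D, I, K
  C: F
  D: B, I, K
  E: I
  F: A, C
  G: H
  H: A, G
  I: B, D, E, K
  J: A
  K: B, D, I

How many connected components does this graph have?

2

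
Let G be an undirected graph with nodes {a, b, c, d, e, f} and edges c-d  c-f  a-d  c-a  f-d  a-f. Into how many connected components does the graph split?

3

b is isolated — a component by itself.
e is isolated — a component by itself.
Starting from a we can reach a, c, d, f. That is one component of size 4.
Total: 3 components.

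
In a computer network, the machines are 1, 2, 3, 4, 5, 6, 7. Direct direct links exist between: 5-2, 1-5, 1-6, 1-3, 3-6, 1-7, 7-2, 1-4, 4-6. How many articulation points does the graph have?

Removing 1 increases the component count from 1 to 2, so 1 is a cut vertex.
By contrast removing 4 leaves 1 component; it is not a cut vertex. No other vertex is a cut vertex either.

1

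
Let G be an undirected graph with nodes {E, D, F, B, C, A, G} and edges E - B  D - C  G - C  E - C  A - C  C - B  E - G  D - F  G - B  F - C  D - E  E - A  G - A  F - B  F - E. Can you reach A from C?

Yes

From C we can reach A, B, C, D, E, F, G, which includes A.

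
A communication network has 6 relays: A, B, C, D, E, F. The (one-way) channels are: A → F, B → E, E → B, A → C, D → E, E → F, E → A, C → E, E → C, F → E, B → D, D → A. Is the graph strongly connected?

From C we can reach every vertex (A, B, C, D, E, F), and every vertex can reach C (A, B, C, D, E, F). So the whole graph is one strongly connected component.

Yes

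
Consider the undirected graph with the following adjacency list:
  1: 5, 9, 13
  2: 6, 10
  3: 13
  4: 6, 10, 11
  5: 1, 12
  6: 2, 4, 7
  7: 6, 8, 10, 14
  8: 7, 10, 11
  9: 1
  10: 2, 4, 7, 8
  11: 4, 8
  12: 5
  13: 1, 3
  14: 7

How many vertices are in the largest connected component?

8

Starting from 1 we can reach 1, 3, 5, 9, 12, 13. That is one component of size 6.
Starting from 2 we can reach 2, 4, 6, 7, 8, 10, 11, 14. That is one component of size 8.
The largest has 8 vertices.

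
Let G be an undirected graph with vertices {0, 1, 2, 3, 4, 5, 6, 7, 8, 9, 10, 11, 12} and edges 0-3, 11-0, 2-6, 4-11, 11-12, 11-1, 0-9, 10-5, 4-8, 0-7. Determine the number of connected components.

3

Starting from 2 we can reach 2, 6. That is one component of size 2.
Starting from 5 we can reach 5, 10. That is one component of size 2.
Starting from 0 we can reach 0, 1, 3, 4, 7, 8, 9, 11, 12. That is one component of size 9.
Total: 3 components.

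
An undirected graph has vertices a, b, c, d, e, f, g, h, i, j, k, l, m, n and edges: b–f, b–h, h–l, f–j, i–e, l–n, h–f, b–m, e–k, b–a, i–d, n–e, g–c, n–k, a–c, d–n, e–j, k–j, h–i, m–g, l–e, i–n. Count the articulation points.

1

Removing b increases the component count from 1 to 2, so b is a cut vertex.
By contrast removing c leaves 1 component; it is not a cut vertex. No other vertex is a cut vertex either.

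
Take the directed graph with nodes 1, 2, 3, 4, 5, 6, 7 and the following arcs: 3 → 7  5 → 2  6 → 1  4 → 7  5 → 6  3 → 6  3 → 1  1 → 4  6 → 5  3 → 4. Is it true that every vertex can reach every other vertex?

No

There is no directed path from 4 to 3, so the graph is not strongly connected.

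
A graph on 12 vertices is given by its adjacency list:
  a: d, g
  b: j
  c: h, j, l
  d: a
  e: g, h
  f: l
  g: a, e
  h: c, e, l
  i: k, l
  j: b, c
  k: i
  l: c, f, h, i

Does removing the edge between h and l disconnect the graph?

No

After removing h-l, the path h-c-l still connects them, so the edge is not a bridge.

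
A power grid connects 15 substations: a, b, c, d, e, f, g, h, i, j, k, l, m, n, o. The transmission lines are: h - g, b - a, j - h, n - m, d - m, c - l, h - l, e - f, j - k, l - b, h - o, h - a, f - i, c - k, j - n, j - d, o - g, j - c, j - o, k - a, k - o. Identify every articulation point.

f, j

Removing f increases the component count from 2 to 3, so f is a cut vertex.
Removing j increases the component count from 2 to 3, so j is a cut vertex.
By contrast removing k leaves 2 components; it is not a cut vertex. No other vertex is a cut vertex either.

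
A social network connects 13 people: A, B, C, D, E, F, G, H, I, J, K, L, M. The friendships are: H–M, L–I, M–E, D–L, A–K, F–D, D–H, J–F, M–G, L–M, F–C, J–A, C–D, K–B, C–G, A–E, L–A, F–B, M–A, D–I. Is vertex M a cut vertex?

Deleting M leaves 1 component (was 1) (its neighbors A, E, G, H, L remain connected to each other), so M is not a cut vertex.

No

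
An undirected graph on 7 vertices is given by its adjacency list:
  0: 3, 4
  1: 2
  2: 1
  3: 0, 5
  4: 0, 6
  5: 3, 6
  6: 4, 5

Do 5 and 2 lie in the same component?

No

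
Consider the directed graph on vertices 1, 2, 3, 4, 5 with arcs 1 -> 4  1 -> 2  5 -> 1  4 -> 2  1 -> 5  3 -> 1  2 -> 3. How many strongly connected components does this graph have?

1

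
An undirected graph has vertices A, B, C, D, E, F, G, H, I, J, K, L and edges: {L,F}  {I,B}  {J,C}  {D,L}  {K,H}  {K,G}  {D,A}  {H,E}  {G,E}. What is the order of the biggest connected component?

Starting from B we can reach B, I. That is one component of size 2.
Starting from C we can reach C, J. That is one component of size 2.
Starting from E we can reach E, G, H, K. That is one component of size 4.
Starting from A we can reach A, D, F, L. That is one component of size 4.
The largest has 4 vertices.

4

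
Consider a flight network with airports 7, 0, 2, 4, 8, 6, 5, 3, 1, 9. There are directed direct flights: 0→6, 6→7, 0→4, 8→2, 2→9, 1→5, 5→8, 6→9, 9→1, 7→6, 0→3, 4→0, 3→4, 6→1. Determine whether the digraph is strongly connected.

There is no directed path from 5 to 6, so the graph is not strongly connected.

No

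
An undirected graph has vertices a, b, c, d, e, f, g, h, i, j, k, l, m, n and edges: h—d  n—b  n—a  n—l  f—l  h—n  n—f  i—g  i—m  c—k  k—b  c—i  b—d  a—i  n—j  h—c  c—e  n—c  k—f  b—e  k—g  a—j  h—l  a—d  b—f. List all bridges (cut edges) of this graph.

i-m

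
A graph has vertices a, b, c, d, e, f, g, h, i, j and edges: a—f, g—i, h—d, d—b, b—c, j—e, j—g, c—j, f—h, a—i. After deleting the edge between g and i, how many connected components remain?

1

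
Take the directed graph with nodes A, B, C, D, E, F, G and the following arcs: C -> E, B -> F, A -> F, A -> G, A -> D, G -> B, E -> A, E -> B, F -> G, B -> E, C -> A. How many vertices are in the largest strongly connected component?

5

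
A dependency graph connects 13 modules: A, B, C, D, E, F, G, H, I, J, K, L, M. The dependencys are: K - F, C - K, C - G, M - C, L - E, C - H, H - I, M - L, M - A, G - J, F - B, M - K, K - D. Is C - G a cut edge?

Removing C - G leaves no path between C and G: the component count goes from 1 to 2. So it is a bridge.

Yes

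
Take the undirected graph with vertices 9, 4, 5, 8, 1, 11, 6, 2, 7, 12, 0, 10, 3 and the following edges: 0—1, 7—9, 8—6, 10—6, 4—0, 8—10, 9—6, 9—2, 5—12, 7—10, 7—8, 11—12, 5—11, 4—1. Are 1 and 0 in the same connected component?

From 1 we can reach 0, 1, 4, which includes 0.

Yes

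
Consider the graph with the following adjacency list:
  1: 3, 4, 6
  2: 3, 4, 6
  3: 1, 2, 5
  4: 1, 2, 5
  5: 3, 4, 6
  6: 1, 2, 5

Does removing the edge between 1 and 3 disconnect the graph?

After removing 1-3, the path 1-6-5-3 still connects them, so the edge is not a bridge.

No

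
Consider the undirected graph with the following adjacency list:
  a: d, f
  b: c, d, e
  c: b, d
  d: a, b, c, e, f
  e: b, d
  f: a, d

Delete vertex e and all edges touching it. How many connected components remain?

With e gone, the remaining components are: {a, b, c, d, f}.
That is 1 component.

1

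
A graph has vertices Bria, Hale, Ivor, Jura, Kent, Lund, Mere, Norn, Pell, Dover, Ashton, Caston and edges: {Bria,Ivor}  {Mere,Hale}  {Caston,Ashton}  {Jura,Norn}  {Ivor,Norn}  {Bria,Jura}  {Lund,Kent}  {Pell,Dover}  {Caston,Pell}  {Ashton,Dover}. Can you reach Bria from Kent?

No

The component containing Kent is {Kent, Lund}, and Bria is not in it.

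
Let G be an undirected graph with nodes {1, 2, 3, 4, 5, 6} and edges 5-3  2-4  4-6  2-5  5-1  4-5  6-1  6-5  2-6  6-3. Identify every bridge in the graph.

none

The edges on the cycle 2-4-6-2 are not bridges since each lies on that cycle.
Every edge lies on some cycle, so there are no bridges.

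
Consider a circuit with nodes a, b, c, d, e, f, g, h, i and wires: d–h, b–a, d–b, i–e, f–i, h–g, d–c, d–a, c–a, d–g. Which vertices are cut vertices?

Removing d increases the component count from 2 to 3, so d is a cut vertex.
Removing i increases the component count from 2 to 3, so i is a cut vertex.
By contrast removing c leaves 2 components; it is not a cut vertex. No other vertex is a cut vertex either.

d, i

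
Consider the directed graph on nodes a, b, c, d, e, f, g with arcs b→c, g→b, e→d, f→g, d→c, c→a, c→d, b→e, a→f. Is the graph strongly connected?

Yes

From a we can reach every vertex (a, b, c, d, e, f, g), and every vertex can reach a (a, b, c, d, e, f, g). So the whole graph is one strongly connected component.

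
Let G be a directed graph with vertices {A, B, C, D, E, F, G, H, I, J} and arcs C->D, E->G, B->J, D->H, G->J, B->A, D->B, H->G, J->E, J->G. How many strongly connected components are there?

8

{E, G, J} are all mutually reachable — one SCC of size 3.
{F} is an SCC by itself.
{H} is an SCC by itself.
{I} is an SCC by itself.
{B} is an SCC by itself.
(and 3 more singleton SCCs)
That gives 8 strongly connected components.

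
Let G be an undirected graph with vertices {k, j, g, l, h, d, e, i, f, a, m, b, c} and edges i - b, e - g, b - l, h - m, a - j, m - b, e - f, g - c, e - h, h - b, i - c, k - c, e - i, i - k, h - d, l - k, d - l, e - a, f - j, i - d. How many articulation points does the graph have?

1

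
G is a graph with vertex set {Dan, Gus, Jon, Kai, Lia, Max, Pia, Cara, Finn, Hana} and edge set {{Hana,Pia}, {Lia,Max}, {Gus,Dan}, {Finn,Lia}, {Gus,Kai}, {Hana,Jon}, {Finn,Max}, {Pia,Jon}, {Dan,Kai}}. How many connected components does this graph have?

4

Cara is isolated — a component by itself.
Starting from Jon we can reach Jon, Pia, Hana. That is one component of size 3.
Starting from Lia we can reach Lia, Max, Finn. That is one component of size 3.
Starting from Dan we can reach Dan, Gus, Kai. That is one component of size 3.
Total: 4 components.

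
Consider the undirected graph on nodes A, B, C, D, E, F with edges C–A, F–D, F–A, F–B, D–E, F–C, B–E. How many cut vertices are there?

1

Removing F increases the component count from 1 to 2, so F is a cut vertex.
By contrast removing C leaves 1 component; it is not a cut vertex. No other vertex is a cut vertex either.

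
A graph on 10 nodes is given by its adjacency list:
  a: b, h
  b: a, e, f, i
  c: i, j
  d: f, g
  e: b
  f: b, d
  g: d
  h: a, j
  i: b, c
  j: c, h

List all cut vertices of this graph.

Removing b increases the component count from 1 to 3, so b is a cut vertex.
Removing d increases the component count from 1 to 2, so d is a cut vertex.
Removing f increases the component count from 1 to 2, so f is a cut vertex.
By contrast removing a leaves 1 component; it is not a cut vertex. No other vertex is a cut vertex either.

b, d, f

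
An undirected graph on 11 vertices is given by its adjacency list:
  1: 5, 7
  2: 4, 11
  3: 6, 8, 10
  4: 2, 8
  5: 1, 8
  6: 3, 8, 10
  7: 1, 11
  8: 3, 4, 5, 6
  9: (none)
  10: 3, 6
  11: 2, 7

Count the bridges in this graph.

0

The edges on the cycle 8-3-10-6-8 are not bridges since each lies on that cycle.
Every edge lies on some cycle, so there are no bridges.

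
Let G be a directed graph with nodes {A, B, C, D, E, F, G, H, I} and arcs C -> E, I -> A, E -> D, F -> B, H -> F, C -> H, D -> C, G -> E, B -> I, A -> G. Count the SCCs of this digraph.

{A, B, C, D, E, F, G, H, I} are all mutually reachable — one SCC of size 9.
That gives 1 strongly connected component.

1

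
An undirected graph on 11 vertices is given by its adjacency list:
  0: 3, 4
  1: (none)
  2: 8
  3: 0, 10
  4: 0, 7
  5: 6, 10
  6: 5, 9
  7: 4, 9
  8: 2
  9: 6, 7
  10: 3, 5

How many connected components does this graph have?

3

1 is isolated — a component by itself.
Starting from 2 we can reach 2, 8. That is one component of size 2.
Starting from 0 we can reach 0, 3, 4, 5, 6, 7, 9, 10. That is one component of size 8.
Total: 3 components.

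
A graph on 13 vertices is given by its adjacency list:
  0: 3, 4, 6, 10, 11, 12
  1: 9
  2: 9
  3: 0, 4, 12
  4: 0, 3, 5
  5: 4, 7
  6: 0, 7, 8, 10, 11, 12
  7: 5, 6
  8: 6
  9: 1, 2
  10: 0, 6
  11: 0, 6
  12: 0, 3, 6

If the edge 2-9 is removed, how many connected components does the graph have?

Before removal there are 2 components.
2-9 is a bridge — removing it separates 2's side from 9's side.
After removal: 3 components.

3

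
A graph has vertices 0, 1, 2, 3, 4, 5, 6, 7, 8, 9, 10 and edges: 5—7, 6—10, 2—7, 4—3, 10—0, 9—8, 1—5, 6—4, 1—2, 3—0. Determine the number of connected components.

3

Starting from 8 we can reach 8, 9. That is one component of size 2.
Starting from 1 we can reach 1, 2, 5, 7. That is one component of size 4.
Starting from 0 we can reach 0, 3, 4, 6, 10. That is one component of size 5.
Total: 3 components.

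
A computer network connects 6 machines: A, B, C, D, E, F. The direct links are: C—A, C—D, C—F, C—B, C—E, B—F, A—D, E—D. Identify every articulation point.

Removing C increases the component count from 1 to 2, so C is a cut vertex.
By contrast removing D leaves 1 component; it is not a cut vertex. No other vertex is a cut vertex either.

C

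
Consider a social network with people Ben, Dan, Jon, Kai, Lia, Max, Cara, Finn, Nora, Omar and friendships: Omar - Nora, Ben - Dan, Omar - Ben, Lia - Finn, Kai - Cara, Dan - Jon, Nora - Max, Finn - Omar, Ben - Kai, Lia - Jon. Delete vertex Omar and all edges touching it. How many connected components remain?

With Omar gone, the remaining components are: {Max, Nora}; {Ben, Dan, Jon, Kai, Lia, Cara, Finn}.
That is 2 components.

2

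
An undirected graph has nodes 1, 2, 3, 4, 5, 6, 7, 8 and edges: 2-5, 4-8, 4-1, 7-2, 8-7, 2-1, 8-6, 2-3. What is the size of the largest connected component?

Starting from 1 we can reach 1, 2, 3, 4, 5, 6, 7, 8. That is one component of size 8.
The largest has 8 vertices.

8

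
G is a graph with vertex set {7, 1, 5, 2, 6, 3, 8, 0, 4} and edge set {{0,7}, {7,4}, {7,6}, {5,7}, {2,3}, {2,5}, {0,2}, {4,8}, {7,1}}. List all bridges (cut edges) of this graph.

1-7, 2-3, 4-7, 4-8, 6-7

The edges on the cycle 0-2-5-7-0 are not bridges since each lies on that cycle.
But removing 7–4 disconnects 7 from 4; removing 4–8 disconnects 4 from 8; removing 7–6 disconnects 7 from 6; removing 3–2 disconnects 3 from 2 — these are bridges.
In total 5 edges are bridges.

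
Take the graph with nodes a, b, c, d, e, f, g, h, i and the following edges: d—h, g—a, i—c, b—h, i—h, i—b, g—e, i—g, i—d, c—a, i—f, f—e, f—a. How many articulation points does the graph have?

Removing i increases the component count from 1 to 2, so i is a cut vertex.
By contrast removing c leaves 1 component; it is not a cut vertex. No other vertex is a cut vertex either.

1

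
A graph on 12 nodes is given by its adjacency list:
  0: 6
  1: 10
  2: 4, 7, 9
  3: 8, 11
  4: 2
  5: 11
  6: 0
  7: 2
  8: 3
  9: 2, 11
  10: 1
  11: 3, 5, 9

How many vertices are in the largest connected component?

8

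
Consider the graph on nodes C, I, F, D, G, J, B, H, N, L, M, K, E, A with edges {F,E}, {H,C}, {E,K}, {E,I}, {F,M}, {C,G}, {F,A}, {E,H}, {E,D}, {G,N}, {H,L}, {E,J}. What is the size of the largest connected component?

B is isolated — a component by itself.
Starting from A we can reach A, C, D, E, F, G, H, I, J, K, L, M, N. That is one component of size 13.
The largest has 13 vertices.

13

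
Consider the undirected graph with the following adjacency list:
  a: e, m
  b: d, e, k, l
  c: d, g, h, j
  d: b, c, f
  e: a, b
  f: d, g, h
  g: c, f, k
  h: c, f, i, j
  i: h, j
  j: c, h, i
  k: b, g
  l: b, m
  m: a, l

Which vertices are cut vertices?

b

Removing b increases the component count from 1 to 2, so b is a cut vertex.
By contrast removing g leaves 1 component; it is not a cut vertex. No other vertex is a cut vertex either.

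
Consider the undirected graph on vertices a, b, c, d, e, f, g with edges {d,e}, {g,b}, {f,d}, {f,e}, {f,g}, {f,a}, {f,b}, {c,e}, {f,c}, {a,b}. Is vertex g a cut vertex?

Deleting g leaves 1 component (was 1) (its neighbors b, f remain connected to each other), so g is not a cut vertex.

No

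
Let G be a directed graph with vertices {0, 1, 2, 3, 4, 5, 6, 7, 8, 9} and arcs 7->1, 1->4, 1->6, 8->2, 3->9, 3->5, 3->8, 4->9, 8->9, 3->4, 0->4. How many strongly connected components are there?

10

{3} is an SCC by itself.
{6} is an SCC by itself.
{9} is an SCC by itself.
{0} is an SCC by itself.
{4} is an SCC by itself.
(and 5 more singleton SCCs)
That gives 10 strongly connected components.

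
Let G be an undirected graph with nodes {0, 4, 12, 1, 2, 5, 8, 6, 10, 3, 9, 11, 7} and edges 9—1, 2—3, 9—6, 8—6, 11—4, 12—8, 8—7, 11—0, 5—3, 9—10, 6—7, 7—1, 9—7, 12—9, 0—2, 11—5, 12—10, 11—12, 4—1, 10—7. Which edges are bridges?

none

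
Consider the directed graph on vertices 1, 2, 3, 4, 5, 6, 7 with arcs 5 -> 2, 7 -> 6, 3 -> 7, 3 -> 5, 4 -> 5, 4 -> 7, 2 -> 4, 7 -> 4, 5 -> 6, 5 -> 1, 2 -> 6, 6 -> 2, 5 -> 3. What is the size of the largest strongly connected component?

6

{2, 3, 4, 5, 6, 7} are all mutually reachable — one SCC of size 6.
{1} is an SCC by itself.
The largest has 6 vertices.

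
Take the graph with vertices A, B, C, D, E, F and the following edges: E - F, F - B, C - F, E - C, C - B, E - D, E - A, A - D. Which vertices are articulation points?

E

Removing E increases the component count from 1 to 2, so E is a cut vertex.
By contrast removing B leaves 1 component; it is not a cut vertex. No other vertex is a cut vertex either.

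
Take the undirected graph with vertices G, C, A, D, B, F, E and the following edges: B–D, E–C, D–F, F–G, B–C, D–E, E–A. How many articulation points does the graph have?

Removing D increases the component count from 1 to 2, so D is a cut vertex.
Removing E increases the component count from 1 to 2, so E is a cut vertex.
Removing F increases the component count from 1 to 2, so F is a cut vertex.
By contrast removing C leaves 1 component; it is not a cut vertex. No other vertex is a cut vertex either.

3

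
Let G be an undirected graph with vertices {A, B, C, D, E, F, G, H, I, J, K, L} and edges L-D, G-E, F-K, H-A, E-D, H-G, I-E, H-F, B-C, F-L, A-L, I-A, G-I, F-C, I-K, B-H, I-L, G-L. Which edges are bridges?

The edges on the cycle I-A-L-D-E-I are not bridges since each lies on that cycle.
Every edge lies on some cycle, so there are no bridges.

none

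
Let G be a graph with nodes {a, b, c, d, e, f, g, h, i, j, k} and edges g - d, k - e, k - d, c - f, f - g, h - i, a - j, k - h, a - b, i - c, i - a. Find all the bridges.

a-b, a-i, a-j, e-k

The edges on the cycle k-h-i-c-f-g-d-k are not bridges since each lies on that cycle.
But removing i - a disconnects i from a; removing j - a disconnects j from a; removing k - e disconnects k from e; removing b - a disconnects b from a — these are bridges.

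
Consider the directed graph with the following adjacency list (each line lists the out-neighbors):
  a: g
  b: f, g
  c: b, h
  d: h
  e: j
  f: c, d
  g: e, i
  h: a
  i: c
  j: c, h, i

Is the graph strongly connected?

Yes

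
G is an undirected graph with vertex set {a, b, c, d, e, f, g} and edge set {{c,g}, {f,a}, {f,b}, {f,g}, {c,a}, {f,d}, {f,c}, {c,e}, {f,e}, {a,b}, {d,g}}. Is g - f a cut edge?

No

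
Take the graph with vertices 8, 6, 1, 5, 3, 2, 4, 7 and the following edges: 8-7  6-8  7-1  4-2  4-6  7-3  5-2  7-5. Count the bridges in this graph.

The edges on the cycle 4-6-8-7-5-2-4 are not bridges since each lies on that cycle.
But removing 7-3 disconnects 7 from 3; removing 7-1 disconnects 7 from 1 — these are bridges.
That makes 2 bridges.

2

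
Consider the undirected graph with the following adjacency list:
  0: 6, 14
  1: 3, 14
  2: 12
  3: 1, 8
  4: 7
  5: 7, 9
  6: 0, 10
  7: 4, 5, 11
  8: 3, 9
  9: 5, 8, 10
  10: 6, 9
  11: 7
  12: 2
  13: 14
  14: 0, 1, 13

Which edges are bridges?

11-7, 12-2, 13-14, 4-7, 5-7, 5-9

The edges on the cycle 6-0-14-1-3-8-9-10-6 are not bridges since each lies on that cycle.
But removing 2-12 disconnects 2 from 12; removing 5-7 disconnects 5 from 7; removing 7-4 disconnects 7 from 4; removing 5-9 disconnects 5 from 9 — these are bridges.
In total 6 edges are bridges.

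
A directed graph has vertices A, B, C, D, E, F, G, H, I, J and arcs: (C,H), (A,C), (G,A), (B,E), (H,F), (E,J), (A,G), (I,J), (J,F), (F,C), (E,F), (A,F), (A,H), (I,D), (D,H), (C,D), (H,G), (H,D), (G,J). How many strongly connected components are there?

{A, C, D, F, G, H, J} are all mutually reachable — one SCC of size 7.
{B} is an SCC by itself.
{E} is an SCC by itself.
{I} is an SCC by itself.
That gives 4 strongly connected components.

4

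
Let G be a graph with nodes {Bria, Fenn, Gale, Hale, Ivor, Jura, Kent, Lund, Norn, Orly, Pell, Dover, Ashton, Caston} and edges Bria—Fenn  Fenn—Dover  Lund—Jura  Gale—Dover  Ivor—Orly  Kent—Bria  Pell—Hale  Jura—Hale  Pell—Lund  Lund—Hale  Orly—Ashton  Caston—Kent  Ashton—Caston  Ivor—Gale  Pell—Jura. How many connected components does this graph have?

3

Norn is isolated — a component by itself.
Starting from Hale we can reach Hale, Jura, Lund, Pell. That is one component of size 4.
Starting from Bria we can reach Bria, Fenn, Gale, Ivor, Kent, Orly, Dover, Ashton, Caston. That is one component of size 9.
Total: 3 components.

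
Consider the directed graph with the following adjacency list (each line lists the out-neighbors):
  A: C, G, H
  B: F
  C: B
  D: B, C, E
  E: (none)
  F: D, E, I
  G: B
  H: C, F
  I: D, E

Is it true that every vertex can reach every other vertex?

No

There is no directed path from D to G, so the graph is not strongly connected.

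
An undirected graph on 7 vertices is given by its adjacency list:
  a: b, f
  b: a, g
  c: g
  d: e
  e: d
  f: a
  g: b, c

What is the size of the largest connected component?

Starting from d we can reach d, e. That is one component of size 2.
Starting from a we can reach a, b, c, f, g. That is one component of size 5.
The largest has 5 vertices.

5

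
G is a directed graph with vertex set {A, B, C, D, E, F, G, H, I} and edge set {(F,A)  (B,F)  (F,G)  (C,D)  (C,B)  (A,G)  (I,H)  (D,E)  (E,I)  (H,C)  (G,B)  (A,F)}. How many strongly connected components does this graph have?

2

{C, D, E, H, I} are all mutually reachable — one SCC of size 5.
{A, B, F, G} are all mutually reachable — one SCC of size 4.
That gives 2 strongly connected components.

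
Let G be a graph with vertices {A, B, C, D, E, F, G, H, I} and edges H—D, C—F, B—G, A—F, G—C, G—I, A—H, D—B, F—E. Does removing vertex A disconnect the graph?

No

Deleting A leaves 1 component (was 1) (its neighbors F, H remain connected to each other), so A is not a cut vertex.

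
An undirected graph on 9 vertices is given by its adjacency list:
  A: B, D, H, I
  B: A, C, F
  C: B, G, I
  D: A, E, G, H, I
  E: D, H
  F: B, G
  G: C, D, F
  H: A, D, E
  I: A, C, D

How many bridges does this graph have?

The edges on the cycle H-D-E-H are not bridges since each lies on that cycle.
Every edge lies on some cycle, so there are no bridges.

0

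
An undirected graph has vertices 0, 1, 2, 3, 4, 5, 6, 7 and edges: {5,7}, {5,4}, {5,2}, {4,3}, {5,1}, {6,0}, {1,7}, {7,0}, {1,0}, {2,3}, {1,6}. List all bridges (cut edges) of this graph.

The edges on the cycle 5-2-3-4-5 are not bridges since each lies on that cycle.
Every edge lies on some cycle, so there are no bridges.

none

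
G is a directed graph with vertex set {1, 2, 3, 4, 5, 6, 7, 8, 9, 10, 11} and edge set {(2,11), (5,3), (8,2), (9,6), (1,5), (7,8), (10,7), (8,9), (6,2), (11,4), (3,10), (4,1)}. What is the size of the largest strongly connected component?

11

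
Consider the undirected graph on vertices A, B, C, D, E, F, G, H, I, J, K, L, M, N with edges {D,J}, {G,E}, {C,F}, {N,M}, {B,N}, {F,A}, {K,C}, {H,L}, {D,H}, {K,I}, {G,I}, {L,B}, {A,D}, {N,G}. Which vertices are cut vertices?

D, G, N

Removing D increases the component count from 1 to 2, so D is a cut vertex.
Removing G increases the component count from 1 to 2, so G is a cut vertex.
Removing N increases the component count from 1 to 2, so N is a cut vertex.
By contrast removing K leaves 1 component; it is not a cut vertex. No other vertex is a cut vertex either.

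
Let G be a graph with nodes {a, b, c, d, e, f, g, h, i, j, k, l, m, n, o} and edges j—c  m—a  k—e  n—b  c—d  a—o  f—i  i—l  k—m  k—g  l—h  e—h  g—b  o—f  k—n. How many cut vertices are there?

Removing c increases the component count from 2 to 3, so c is a cut vertex.
Removing k increases the component count from 2 to 3, so k is a cut vertex.
By contrast removing j leaves 2 components; it is not a cut vertex. No other vertex is a cut vertex either.

2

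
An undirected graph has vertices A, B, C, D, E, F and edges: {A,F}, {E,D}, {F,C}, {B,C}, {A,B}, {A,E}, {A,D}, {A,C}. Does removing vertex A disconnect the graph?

Deleting A raises the number of components from 1 to 2, so A is a cut vertex.

Yes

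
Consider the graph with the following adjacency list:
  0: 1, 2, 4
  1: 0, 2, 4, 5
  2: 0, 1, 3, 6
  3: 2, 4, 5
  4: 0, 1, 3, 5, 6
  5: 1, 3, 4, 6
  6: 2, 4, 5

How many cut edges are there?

0

The edges on the cycle 0-4-3-2-1-0 are not bridges since each lies on that cycle.
Every edge lies on some cycle, so there are no bridges.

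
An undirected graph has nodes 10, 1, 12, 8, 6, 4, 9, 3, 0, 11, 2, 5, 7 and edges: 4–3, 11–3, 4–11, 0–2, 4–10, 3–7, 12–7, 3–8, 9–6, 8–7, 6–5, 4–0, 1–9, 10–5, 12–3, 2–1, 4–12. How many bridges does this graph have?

The edges on the cycle 4-0-2-1-9-6-5-10-4 are not bridges since each lies on that cycle.
Every edge lies on some cycle, so there are no bridges.

0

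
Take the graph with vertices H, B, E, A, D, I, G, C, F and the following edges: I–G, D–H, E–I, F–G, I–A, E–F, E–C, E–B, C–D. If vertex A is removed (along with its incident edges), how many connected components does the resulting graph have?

1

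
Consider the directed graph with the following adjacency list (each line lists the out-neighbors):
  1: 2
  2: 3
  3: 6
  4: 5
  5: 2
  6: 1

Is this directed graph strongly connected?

No

There is no directed path from 3 to 5, so the graph is not strongly connected.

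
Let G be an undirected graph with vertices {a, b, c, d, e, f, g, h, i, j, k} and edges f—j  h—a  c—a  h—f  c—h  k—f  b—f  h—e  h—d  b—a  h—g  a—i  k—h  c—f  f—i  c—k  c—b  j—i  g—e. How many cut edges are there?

The edges on the cycle c-k-f-j-i-a-c are not bridges since each lies on that cycle.
But removing h—d disconnects h from d — this is a bridge.

1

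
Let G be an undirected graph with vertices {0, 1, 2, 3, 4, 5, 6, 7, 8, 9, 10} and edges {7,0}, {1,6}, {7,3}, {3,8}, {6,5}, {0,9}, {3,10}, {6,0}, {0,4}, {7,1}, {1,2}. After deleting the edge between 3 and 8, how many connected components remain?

2

Before removal there is 1 component.
3—8 is a bridge — removing it separates 3's side from 8's side.
After removal: 2 components.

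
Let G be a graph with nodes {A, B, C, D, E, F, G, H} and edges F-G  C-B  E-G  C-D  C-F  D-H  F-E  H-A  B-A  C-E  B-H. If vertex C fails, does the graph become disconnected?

Yes

Deleting C raises the number of components from 1 to 2, so C is a cut vertex.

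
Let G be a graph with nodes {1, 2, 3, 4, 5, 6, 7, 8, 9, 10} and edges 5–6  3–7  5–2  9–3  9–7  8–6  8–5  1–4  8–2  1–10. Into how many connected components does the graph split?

3

Starting from 3 we can reach 3, 7, 9. That is one component of size 3.
Starting from 1 we can reach 1, 4, 10. That is one component of size 3.
Starting from 2 we can reach 2, 5, 6, 8. That is one component of size 4.
Total: 3 components.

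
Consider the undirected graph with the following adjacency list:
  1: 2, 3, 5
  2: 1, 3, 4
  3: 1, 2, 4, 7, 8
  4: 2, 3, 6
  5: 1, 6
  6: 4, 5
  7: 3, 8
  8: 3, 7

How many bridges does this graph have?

The edges on the cycle 3-7-8-3 are not bridges since each lies on that cycle.
Every edge lies on some cycle, so there are no bridges.

0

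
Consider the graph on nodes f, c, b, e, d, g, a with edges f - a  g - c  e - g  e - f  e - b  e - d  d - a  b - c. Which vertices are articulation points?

Removing e increases the component count from 1 to 2, so e is a cut vertex.
By contrast removing c leaves 1 component; it is not a cut vertex. No other vertex is a cut vertex either.

e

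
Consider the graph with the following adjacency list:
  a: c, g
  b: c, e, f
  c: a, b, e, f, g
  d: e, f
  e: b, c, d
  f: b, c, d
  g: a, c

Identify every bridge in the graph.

none

The edges on the cycle c-a-g-c are not bridges since each lies on that cycle.
Every edge lies on some cycle, so there are no bridges.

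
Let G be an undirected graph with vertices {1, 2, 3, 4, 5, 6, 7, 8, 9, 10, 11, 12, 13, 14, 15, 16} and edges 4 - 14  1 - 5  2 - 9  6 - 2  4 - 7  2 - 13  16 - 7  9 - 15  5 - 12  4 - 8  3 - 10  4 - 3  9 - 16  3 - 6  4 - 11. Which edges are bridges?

The edges on the cycle 4-3-6-2-9-16-7-4 are not bridges since each lies on that cycle.
But removing 3 - 10 disconnects 3 from 10; removing 4 - 8 disconnects 4 from 8; removing 1 - 5 disconnects 1 from 5; removing 9 - 15 disconnects 9 from 15 — these are bridges.
In total 8 edges are bridges.

1-5, 10-3, 11-4, 12-5, 13-2, 14-4, 15-9, 4-8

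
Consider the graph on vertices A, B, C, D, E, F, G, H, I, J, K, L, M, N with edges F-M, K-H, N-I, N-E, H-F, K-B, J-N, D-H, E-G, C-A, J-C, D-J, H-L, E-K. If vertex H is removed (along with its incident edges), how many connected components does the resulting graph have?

With H gone, the remaining components are: {L}; {F, M}; {A, B, C, D, E, G, I, J, K, N}.
That is 3 components.

3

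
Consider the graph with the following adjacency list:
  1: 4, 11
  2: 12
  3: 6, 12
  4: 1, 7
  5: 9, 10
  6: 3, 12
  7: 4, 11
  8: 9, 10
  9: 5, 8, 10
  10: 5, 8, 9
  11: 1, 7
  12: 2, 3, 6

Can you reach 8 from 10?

Yes

From 10 we can reach 5, 8, 9, 10, which includes 8.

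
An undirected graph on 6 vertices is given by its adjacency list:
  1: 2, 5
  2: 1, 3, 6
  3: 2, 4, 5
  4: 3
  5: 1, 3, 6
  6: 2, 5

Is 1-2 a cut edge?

After removing 1-2, the path 1-5-6-2 still connects them, so the edge is not a bridge.

No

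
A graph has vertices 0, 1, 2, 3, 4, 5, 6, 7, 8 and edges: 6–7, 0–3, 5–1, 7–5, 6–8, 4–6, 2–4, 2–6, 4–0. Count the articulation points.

Removing 0 increases the component count from 1 to 2, so 0 is a cut vertex.
Removing 4 increases the component count from 1 to 2, so 4 is a cut vertex.
Removing 5 increases the component count from 1 to 2, so 5 is a cut vertex.
Likewise 6, 7 are cut vertices.
By contrast removing 2 leaves 1 component; it is not a cut vertex. No other vertex is a cut vertex either.

5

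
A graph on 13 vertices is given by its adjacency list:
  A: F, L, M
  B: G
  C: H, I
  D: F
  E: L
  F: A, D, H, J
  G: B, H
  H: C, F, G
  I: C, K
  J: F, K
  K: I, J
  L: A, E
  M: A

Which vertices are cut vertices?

Removing A increases the component count from 1 to 3, so A is a cut vertex.
Removing F increases the component count from 1 to 3, so F is a cut vertex.
Removing G increases the component count from 1 to 2, so G is a cut vertex.
Likewise H, L are cut vertices.
By contrast removing E leaves 1 component; it is not a cut vertex. No other vertex is a cut vertex either.

A, F, G, H, L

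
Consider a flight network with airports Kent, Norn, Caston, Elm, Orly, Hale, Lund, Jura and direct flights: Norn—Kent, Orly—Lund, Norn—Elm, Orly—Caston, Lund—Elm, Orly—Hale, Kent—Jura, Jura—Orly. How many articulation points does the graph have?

1

Removing Orly increases the component count from 1 to 3, so Orly is a cut vertex.
By contrast removing Elm leaves 1 component; it is not a cut vertex. No other vertex is a cut vertex either.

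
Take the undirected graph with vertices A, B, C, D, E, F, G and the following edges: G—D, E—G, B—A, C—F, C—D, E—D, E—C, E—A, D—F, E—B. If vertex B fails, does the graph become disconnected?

Deleting B leaves 1 component (was 1) (its neighbors A, E remain connected to each other), so B is not a cut vertex.

No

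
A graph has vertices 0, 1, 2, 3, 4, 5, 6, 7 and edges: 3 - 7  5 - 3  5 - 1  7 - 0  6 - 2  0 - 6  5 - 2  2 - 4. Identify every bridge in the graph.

The edges on the cycle 5-3-7-0-6-2-5 are not bridges since each lies on that cycle.
But removing 5 - 1 disconnects 5 from 1; removing 2 - 4 disconnects 2 from 4 — these are bridges.

1-5, 2-4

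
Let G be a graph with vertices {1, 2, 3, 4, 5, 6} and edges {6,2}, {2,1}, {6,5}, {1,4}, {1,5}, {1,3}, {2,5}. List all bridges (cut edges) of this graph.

The edges on the cycle 2-1-5-2 are not bridges since each lies on that cycle.
But removing 1 - 4 disconnects 1 from 4; removing 1 - 3 disconnects 1 from 3 — these are bridges.

1-3, 1-4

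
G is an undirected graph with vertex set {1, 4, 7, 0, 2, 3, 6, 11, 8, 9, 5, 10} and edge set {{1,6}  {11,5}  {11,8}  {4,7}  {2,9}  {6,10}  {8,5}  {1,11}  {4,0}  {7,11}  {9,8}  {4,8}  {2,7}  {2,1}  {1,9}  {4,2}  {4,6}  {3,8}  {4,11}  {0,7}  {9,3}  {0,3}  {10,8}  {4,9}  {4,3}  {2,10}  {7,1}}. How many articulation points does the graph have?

0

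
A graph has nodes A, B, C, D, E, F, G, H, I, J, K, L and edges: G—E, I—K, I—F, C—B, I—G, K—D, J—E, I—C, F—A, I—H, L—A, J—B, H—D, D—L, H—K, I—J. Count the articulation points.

1

Removing I increases the component count from 1 to 2, so I is a cut vertex.
By contrast removing H leaves 1 component; it is not a cut vertex. No other vertex is a cut vertex either.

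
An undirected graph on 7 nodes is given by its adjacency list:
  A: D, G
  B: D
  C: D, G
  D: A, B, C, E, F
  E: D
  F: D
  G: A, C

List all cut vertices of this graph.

D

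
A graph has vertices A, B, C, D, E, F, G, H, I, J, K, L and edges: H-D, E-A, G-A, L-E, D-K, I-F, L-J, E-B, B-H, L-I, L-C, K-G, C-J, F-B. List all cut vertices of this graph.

Removing L increases the component count from 1 to 2, so L is a cut vertex.
By contrast removing B leaves 1 component; it is not a cut vertex. No other vertex is a cut vertex either.

L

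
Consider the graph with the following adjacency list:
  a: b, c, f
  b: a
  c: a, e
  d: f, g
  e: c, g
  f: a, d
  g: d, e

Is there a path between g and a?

From g we can reach a, b, c, d, e, f, g, which includes a.

Yes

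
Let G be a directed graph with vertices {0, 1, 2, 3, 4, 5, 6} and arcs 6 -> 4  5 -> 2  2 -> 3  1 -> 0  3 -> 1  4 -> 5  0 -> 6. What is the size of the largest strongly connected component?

7

{0, 1, 2, 3, 4, 5, 6} are all mutually reachable — one SCC of size 7.
The largest has 7 vertices.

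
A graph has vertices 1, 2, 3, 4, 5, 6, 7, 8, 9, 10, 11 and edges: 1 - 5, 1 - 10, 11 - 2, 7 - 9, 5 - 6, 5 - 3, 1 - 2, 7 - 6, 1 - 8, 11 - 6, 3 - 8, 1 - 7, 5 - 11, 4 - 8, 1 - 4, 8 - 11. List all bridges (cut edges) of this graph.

1-10, 7-9

The edges on the cycle 1-7-6-11-5-1 are not bridges since each lies on that cycle.
But removing 1 - 10 disconnects 1 from 10; removing 7 - 9 disconnects 7 from 9 — these are bridges.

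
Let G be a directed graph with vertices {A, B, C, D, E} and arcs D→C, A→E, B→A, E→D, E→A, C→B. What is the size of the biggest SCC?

{A, B, C, D, E} are all mutually reachable — one SCC of size 5.
The largest has 5 vertices.

5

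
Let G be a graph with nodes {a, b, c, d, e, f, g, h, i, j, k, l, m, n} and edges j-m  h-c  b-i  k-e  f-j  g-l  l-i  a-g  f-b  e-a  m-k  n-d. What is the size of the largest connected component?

Starting from d we can reach d, n. That is one component of size 2.
Starting from c we can reach c, h. That is one component of size 2.
Starting from a we can reach a, b, e, f, g, i, j, k, l, m. That is one component of size 10.
The largest has 10 vertices.

10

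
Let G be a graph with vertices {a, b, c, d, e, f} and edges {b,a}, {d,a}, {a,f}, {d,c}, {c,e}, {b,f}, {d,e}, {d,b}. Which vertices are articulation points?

Removing d increases the component count from 1 to 2, so d is a cut vertex.
By contrast removing f leaves 1 component; it is not a cut vertex. No other vertex is a cut vertex either.

d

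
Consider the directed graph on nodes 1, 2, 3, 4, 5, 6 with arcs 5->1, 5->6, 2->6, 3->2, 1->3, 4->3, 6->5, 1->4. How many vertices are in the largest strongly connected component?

6

{1, 2, 3, 4, 5, 6} are all mutually reachable — one SCC of size 6.
The largest has 6 vertices.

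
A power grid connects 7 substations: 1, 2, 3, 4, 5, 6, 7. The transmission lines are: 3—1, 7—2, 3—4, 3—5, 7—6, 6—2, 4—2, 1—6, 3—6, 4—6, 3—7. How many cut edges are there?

1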